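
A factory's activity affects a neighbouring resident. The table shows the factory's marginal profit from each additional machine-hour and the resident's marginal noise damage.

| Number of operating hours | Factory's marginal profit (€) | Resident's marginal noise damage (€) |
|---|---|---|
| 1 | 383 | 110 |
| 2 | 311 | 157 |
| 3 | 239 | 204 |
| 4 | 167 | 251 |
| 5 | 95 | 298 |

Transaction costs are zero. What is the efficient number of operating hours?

3

Bargaining reaches the level where marginal profit last exceeds marginal noise damage.
That holds through level 3 (239 ≥ 204) but not at 4 (167 < 251).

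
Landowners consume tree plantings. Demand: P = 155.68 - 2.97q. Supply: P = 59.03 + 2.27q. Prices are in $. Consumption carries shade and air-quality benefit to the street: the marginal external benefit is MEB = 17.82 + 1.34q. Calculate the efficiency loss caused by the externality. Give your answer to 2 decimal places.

Market equilibrium (private): 59.03 + 2.27q = 155.68 - 2.97q → q_m = 18.4447.
Social marginal benefit = demand + MEB = 173.50 - 1.63q.
Set SMB = MC: 173.50 - 1.63q = 59.03 + 2.27q → q* = 29.3513.
Between q* and q_m the wedge SMB − MC runs linearly from 0 to MEB(q_m), so the loss is a triangle.
DWL = ½ × 10.9066 × 42.5358 = 231.9605.

DWL = $231.96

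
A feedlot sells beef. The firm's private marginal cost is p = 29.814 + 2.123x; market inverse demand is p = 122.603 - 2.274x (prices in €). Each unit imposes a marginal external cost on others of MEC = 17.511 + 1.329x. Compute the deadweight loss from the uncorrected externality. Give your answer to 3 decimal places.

Market equilibrium (private): 29.814 + 2.123x = 122.603 - 2.274x → x_m = 21.1028.
Social marginal cost = private MC + MEC = 47.325 + 3.452x.
Set SMC = demand: 47.325 + 3.452x = 122.603 - 2.274x → x* = 13.1467.
The loss is the area between SMC and demand from x* to x_m; with linear curves that's a triangle of height MEC(x_m).
DWL = ½ × 7.9561 × 45.5566 = 181.2264.

DWL = €181.226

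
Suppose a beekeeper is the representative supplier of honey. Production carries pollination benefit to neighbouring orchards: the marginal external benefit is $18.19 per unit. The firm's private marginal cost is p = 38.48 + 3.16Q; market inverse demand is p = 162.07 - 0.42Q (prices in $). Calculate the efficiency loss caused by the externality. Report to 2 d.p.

Market equilibrium (private): 38.48 + 3.16Q = 162.07 - 0.42Q → Q_m = 34.5223.
Social marginal cost = private MC − MEB = 20.29 + 3.16Q.
Set SMC = demand: 20.29 + 3.16Q = 162.07 - 0.42Q → Q* = 39.6034.
The welfare-loss triangle has base |Q_m − Q*| and height MEB(Q_m) (the vertical gap between SMC and demand is zero at Q* and MEB at Q_m).
DWL = ½ × 5.0811 × 18.1900 = 46.2126.

DWL = $46.21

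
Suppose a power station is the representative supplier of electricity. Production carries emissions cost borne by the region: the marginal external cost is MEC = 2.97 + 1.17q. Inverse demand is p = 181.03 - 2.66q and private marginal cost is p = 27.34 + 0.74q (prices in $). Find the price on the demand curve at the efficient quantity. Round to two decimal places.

Social marginal cost = private MC + MEC = 30.31 + 1.91q.
Set SMC = demand: 30.31 + 1.91q = 181.03 - 2.66q → q* = 32.9803.
Consumer price on the demand curve at q*: 181.03 − 2.66×32.9803 = 93.3024.

P = $93.30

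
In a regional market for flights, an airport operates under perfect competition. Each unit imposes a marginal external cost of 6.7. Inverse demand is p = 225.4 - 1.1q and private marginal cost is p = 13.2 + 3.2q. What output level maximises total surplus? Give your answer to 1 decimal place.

Social marginal cost = private MC + MEC = 19.9 + 3.2q.
Set SMC = demand: 19.9 + 3.2q = 225.4 - 1.1q → q* = 47.7907.

q* = 47.8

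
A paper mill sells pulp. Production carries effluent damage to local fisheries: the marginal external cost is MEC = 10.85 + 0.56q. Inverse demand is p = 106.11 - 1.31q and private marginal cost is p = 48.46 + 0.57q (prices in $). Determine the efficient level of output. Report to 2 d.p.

Social marginal cost = private MC + MEC = 59.31 + 1.13q.
Set SMC = demand: 59.31 + 1.13q = 106.11 - 1.31q → q* = 19.1803.

q* = 19.18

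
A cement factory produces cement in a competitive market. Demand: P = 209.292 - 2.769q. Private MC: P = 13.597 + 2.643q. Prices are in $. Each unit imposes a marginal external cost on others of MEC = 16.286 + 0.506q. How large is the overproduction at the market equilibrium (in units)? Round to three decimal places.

5.844 units

Market equilibrium (private): 13.597 + 2.643q = 209.292 - 2.769q → q_m = 36.1595.
Social marginal cost = private MC + MEC = 29.883 + 3.149q.
Set SMC = demand: 29.883 + 3.149q = 209.292 - 2.769q → q* = 30.3158.
Gap = |36.1595 − 30.3158| = 5.8437.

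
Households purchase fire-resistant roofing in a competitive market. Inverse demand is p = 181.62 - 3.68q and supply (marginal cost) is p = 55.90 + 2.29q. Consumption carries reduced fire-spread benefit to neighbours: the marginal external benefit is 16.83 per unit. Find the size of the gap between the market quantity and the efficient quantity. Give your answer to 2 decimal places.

2.82 units

Market equilibrium (private): 55.90 + 2.29q = 181.62 - 3.68q → q_m = 21.0586.
Social marginal benefit = demand + MEB = 198.45 - 3.68q.
Set SMB = MC: 198.45 - 3.68q = 55.90 + 2.29q → q* = 23.8777.
Gap = |21.0586 − 23.8777| = 2.8191.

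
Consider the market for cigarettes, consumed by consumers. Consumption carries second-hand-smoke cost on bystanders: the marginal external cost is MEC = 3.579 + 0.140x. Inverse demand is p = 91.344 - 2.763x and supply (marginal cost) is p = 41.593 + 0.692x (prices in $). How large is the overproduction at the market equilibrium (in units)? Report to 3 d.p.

1.556 units

Market equilibrium (private): 41.593 + 0.692x = 91.344 - 2.763x → x_m = 14.3997.
Social marginal benefit = demand − MEC = 87.765 - 2.903x.
Set SMB = MC: 87.765 - 2.903x = 41.593 + 0.692x → x* = 12.8434.
Gap = |14.3997 − 12.8434| = 1.5563.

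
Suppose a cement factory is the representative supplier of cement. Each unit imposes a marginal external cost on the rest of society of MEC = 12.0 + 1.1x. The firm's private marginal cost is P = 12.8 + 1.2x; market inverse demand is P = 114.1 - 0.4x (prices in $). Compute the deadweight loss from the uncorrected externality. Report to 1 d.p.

DWL = $1234.4

Market equilibrium (private): 12.8 + 1.2x = 114.1 - 0.4x → x_m = 63.3125.
Social marginal cost = private MC + MEC = 24.8 + 2.3x.
Set SMC = demand: 24.8 + 2.3x = 114.1 - 0.4x → x* = 33.0741.
Height of the DWL triangle at x_m is SMC(x_m) − demand(x_m) = MEC(x_m) = 81.6438.
DWL = ½ × 30.2384 × 81.6438 = 1234.3889.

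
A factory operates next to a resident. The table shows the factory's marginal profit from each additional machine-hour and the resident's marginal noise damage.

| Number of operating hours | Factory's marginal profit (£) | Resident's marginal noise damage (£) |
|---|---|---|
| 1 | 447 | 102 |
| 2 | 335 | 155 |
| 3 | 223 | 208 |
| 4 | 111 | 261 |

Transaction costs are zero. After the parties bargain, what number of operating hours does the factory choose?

3

Bargaining reaches the level where marginal profit last exceeds marginal noise damage.
That holds through level 3 (223 ≥ 208) but not at 4 (111 < 261).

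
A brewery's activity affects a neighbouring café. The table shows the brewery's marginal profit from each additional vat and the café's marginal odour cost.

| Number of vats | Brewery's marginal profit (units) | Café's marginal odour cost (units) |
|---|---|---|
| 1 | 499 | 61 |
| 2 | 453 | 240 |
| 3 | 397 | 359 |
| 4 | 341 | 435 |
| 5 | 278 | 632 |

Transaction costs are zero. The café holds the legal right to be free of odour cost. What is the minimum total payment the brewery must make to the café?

660

Efficient level: marginal profit ≥ marginal odour cost through level 3, so k* = 3.
With the café holding the right, the brewery must at least compensate total damage at k*: 61 + 240 + 359 = 660.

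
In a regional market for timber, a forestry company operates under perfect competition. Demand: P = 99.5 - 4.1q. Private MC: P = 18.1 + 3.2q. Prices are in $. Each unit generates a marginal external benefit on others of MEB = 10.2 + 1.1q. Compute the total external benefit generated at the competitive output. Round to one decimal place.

Market equilibrium (private): 18.1 + 3.2q = 99.5 - 4.1q → q_m = 11.1507.
Total external benefit = ∫₀^{q_m} (10.2 + 1.1q) dq = 10.2×11.1507 + ½×1.1×11.1507² = 182.1231.

$182.1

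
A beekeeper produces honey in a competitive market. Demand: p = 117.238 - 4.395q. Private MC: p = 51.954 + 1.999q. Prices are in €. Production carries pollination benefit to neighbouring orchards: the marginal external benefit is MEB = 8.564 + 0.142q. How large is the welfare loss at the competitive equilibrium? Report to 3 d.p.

DWL = €8.020

Market equilibrium (private): 51.954 + 1.999q = 117.238 - 4.395q → q_m = 10.2102.
Social marginal cost = private MC − MEB = 43.390 + 1.857q.
Set SMC = demand: 43.390 + 1.857q = 117.238 - 4.395q → q* = 11.8119.
Height of the DWL triangle at q_m is demand(q_m) − SMC(q_m) = MEB(q_m) = 10.0138.
DWL = ½ × 1.6017 × 10.0138 = 8.0196.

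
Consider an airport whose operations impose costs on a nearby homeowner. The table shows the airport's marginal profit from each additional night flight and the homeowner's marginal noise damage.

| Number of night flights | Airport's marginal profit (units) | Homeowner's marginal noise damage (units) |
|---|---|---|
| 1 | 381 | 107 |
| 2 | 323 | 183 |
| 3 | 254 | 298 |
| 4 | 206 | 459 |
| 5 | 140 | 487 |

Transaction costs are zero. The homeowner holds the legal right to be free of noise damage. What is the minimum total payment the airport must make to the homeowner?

Efficient level: marginal profit ≥ marginal noise damage through level 2, so k* = 2.
With the homeowner holding the right, the airport must at least compensate total damage at k*: 107 + 183 = 290.

290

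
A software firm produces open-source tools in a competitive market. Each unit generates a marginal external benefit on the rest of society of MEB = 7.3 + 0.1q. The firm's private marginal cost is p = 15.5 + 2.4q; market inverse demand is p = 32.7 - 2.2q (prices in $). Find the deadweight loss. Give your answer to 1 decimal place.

DWL = $6.5

Market equilibrium (private): 15.5 + 2.4q = 32.7 - 2.2q → q_m = 3.7391.
Social marginal cost = private MC − MEB = 8.2 + 2.3q.
Set SMC = demand: 8.2 + 2.3q = 32.7 - 2.2q → q* = 5.4444.
Between q* and q_m the wedge demand − SMC runs linearly from 0 to MEB(q_m), so the loss is a triangle.
DWL = ½ × 1.7053 × 7.6739 = 6.5432.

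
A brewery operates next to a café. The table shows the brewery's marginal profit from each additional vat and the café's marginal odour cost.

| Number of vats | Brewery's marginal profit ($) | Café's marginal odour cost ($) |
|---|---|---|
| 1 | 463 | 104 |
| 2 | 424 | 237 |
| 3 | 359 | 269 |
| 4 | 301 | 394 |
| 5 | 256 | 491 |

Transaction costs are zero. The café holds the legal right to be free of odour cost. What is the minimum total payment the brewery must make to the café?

Efficient level: marginal profit ≥ marginal odour cost through level 3, so k* = 3.
With the café holding the right, the brewery must at least compensate total damage at k*: 104 + 237 + 269 = 610.

$610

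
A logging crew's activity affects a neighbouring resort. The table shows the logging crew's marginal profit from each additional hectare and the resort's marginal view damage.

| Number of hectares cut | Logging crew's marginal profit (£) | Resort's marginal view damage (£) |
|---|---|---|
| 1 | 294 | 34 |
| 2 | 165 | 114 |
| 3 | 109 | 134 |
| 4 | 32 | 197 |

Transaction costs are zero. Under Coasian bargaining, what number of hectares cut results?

Bargaining reaches the level where marginal profit last exceeds marginal view damage.
That holds through level 2 (165 ≥ 114) but not at 3 (109 < 134).

2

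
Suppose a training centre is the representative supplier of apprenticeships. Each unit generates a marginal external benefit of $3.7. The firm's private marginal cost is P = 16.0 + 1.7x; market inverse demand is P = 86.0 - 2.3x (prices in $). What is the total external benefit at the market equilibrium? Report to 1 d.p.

Market equilibrium (private): 16.0 + 1.7x = 86.0 - 2.3x → x_m = 17.5000.
Total external benefit = MEB × x_m = 3.7 × 17.5000 = 64.7500.

$64.8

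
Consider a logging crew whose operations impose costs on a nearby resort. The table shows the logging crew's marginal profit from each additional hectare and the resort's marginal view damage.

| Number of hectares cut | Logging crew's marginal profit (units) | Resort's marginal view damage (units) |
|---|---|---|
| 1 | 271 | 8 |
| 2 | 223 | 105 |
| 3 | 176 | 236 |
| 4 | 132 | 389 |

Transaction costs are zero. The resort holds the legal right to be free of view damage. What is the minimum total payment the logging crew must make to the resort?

113

Efficient level: marginal profit ≥ marginal view damage through level 2, so k* = 2.
With the resort holding the right, the logging crew must at least compensate total damage at k*: 8 + 105 = 113.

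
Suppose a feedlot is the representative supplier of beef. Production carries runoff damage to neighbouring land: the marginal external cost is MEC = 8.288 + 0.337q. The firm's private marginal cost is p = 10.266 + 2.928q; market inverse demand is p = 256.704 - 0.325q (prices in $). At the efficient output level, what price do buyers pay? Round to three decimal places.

Social marginal cost = private MC + MEC = 18.554 + 3.265q.
Set SMC = demand: 18.554 + 3.265q = 256.704 - 0.325q → q* = 66.3370.
Consumer price on the demand curve at q*: 256.704 − 0.325×66.3370 = 235.1445.

P = $235.144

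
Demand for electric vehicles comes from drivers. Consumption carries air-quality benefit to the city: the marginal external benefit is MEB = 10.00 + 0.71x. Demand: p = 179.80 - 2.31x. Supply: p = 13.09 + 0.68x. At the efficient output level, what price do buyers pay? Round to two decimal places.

Social marginal benefit = demand + MEB = 189.80 - 1.60x.
Set SMB = MC: 189.80 - 1.60x = 13.09 + 0.68x → x* = 77.5044.
Consumer price on the demand curve at x*: 179.80 − 2.31×77.5044 = 0.7648.

P = 0.76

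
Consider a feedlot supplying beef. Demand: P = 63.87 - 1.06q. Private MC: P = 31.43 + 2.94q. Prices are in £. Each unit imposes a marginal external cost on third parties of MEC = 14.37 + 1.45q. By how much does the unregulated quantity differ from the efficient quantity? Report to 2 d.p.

Market equilibrium (private): 31.43 + 2.94q = 63.87 - 1.06q → q_m = 8.1100.
Social marginal cost = private MC + MEC = 45.80 + 4.39q.
Set SMC = demand: 45.80 + 4.39q = 63.87 - 1.06q → q* = 3.3156.
Gap = |8.1100 − 3.3156| = 4.7944.

4.79 units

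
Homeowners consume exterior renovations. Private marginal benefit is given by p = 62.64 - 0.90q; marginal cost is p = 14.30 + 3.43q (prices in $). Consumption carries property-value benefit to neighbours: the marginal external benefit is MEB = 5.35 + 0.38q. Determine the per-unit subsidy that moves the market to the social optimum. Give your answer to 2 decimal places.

Social marginal benefit = demand + MEB = 67.99 - 0.52q.
Set SMB = MC: 67.99 - 0.52q = 14.30 + 3.43q → q* = 13.5924.
The Pigouvian subsidy equals MEB at q*: 5.35 + 0.38×13.5924 = 10.5151.

subsidy = $10.52 per unit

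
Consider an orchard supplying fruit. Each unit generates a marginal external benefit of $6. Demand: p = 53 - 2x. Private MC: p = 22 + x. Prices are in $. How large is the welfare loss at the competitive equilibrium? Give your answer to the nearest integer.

Market equilibrium (private): 22 + x = 53 - 2x → x_m = 10.3333.
Social marginal cost = private MC − MEB = 16 + x.
Set SMC = demand: 16 + x = 53 - 2x → x* = 12.3333.
Height of the DWL triangle at x_m is demand(x_m) − SMC(x_m) = MEB(x_m) = 6.0000.
DWL = ½ × 2.0000 × 6.0000 = 6.0000.

DWL = $6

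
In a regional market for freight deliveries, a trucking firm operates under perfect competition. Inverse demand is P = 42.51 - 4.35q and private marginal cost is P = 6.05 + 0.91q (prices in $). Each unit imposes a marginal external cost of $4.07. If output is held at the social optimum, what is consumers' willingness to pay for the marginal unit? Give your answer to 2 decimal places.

P = $15.72

Social marginal cost = private MC + MEC = 10.12 + 0.91q.
Set SMC = demand: 10.12 + 0.91q = 42.51 - 4.35q → q* = 6.1578.
Consumer price on the demand curve at q*: 42.51 − 4.35×6.1578 = 15.7236.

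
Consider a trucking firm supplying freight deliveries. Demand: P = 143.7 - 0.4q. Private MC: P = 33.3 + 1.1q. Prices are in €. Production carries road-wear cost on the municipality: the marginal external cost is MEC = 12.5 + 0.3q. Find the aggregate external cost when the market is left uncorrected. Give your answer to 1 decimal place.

€1732.5

Market equilibrium (private): 33.3 + 1.1q = 143.7 - 0.4q → q_m = 73.6000.
Total external cost = ∫₀^{q_m} (12.5 + 0.3q) dq = 12.5×73.6000 + ½×0.3×73.6000² = 1732.5440.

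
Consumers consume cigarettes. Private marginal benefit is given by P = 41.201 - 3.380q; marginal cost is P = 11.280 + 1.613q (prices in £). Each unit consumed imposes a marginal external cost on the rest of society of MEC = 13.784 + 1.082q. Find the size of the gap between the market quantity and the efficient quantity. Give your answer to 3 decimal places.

3.336 units

Market equilibrium (private): 11.280 + 1.613q = 41.201 - 3.380q → q_m = 5.9926.
Social marginal benefit = demand − MEC = 27.417 - 4.462q.
Set SMB = MC: 27.417 - 4.462q = 11.280 + 1.613q → q* = 2.6563.
Gap = |5.9926 − 2.6563| = 3.3363.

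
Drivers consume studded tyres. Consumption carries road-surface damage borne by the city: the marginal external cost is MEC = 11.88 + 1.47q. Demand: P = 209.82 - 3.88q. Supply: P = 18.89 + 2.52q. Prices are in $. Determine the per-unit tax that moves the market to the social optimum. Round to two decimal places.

tax = $45.32 per unit

Social marginal benefit = demand − MEC = 197.94 - 5.35q.
Set SMB = MC: 197.94 - 5.35q = 18.89 + 2.52q → q* = 22.7510.
The Pigouvian tax equals MEC at q*: 11.88 + 1.47×22.7510 = 45.3240.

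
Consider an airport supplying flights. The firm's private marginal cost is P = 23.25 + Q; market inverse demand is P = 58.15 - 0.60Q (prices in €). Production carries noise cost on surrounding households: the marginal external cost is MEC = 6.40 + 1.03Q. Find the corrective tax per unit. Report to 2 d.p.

tax = €17.56 per unit

Social marginal cost = private MC + MEC = 29.65 + 2.03Q.
Set SMC = demand: 29.65 + 2.03Q = 58.15 - 0.60Q → Q* = 10.8365.
The Pigouvian tax equals MEC at Q*: 6.40 + 1.03×10.8365 = 17.5616.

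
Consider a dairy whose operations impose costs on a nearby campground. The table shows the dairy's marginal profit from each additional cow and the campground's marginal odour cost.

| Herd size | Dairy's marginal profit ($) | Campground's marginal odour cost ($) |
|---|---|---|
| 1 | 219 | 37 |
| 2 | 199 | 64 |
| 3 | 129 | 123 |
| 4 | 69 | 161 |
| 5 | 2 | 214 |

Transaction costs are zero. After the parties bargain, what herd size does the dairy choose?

Bargaining reaches the level where marginal profit last exceeds marginal odour cost.
That holds through level 3 (129 ≥ 123) but not at 4 (69 < 161).

3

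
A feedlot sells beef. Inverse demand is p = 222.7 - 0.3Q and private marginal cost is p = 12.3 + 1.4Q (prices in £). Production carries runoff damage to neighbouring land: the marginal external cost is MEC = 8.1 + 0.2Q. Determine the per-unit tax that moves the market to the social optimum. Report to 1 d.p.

Social marginal cost = private MC + MEC = 20.4 + 1.6Q.
Set SMC = demand: 20.4 + 1.6Q = 222.7 - 0.3Q → Q* = 106.4737.
The Pigouvian tax equals MEC at Q*: 8.1 + 0.2×106.4737 = 29.3947.

tax = £29.4 per unit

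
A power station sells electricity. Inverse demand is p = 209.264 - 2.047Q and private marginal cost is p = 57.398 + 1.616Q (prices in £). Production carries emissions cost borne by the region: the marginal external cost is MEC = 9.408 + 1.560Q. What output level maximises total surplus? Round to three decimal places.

Q* = 27.275

Social marginal cost = private MC + MEC = 66.806 + 3.176Q.
Set SMC = demand: 66.806 + 3.176Q = 209.264 - 2.047Q → Q* = 27.2751.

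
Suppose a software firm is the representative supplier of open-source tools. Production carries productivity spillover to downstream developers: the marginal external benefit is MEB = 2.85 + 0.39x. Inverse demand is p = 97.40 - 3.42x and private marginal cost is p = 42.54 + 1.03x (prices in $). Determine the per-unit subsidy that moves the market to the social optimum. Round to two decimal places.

subsidy = $8.39 per unit

Social marginal cost = private MC − MEB = 39.69 + 0.64x.
Set SMC = demand: 39.69 + 0.64x = 97.40 - 3.42x → x* = 14.2143.
The Pigouvian subsidy equals MEB at x*: 2.85 + 0.39×14.2143 = 8.3936.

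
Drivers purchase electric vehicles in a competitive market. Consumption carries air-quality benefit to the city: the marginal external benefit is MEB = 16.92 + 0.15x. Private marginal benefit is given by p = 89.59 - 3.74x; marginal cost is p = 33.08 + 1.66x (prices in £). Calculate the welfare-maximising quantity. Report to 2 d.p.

x* = 13.99

Social marginal benefit = demand + MEB = 106.51 - 3.59x.
Set SMB = MC: 106.51 - 3.59x = 33.08 + 1.66x → x* = 13.9867.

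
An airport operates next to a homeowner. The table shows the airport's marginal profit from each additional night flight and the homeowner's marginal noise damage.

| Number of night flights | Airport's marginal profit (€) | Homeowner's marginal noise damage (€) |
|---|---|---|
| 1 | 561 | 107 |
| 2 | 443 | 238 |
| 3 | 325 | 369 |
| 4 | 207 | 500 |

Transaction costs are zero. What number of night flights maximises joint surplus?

Bargaining reaches the level where marginal profit last exceeds marginal noise damage.
That holds through level 2 (443 ≥ 238) but not at 3 (325 < 369).

2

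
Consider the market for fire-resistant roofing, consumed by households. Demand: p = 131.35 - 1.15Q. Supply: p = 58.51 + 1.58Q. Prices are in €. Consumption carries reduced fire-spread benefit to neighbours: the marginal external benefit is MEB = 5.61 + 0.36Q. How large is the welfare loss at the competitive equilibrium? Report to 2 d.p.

Market equilibrium (private): 58.51 + 1.58Q = 131.35 - 1.15Q → Q_m = 26.6813.
Social marginal benefit = demand + MEB = 136.96 - 0.79Q.
Set SMB = MC: 136.96 - 0.79Q = 58.51 + 1.58Q → Q* = 33.1013.
The loss is the area between SMB and MC from Q* to Q_m; with linear curves that's a triangle of height MEB(Q_m).
DWL = ½ × 6.4200 × 15.2153 = 48.8411.

DWL = €48.84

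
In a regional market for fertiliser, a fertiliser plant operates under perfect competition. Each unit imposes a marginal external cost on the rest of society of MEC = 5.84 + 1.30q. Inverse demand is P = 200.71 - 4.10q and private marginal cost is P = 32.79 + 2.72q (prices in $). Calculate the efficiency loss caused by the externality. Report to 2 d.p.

Market equilibrium (private): 32.79 + 2.72q = 200.71 - 4.10q → q_m = 24.6217.
Social marginal cost = private MC + MEC = 38.63 + 4.02q.
Set SMC = demand: 38.63 + 4.02q = 200.71 - 4.10q → q* = 19.9606.
Between q* and q_m the wedge SMC − demand runs linearly from 0 to MEC(q_m), so the loss is a triangle.
DWL = ½ × 4.6611 × 37.8482 = 88.2071.

DWL = $88.21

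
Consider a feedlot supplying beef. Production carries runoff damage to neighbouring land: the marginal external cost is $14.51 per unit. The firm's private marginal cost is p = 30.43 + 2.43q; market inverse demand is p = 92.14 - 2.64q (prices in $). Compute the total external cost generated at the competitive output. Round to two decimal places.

Market equilibrium (private): 30.43 + 2.43q = 92.14 - 2.64q → q_m = 12.1716.
Total external cost = MEC × q_m = 14.51 × 12.1716 = 176.6099.

$176.61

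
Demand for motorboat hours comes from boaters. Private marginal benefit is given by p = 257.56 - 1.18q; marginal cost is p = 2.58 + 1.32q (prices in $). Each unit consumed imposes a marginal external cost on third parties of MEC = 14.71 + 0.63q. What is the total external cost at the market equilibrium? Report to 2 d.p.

$4777.05

Market equilibrium (private): 2.58 + 1.32q = 257.56 - 1.18q → q_m = 101.9920.
Total external cost = ∫₀^{q_m} (14.71 + 0.63q) dq = 14.71×101.9920 + ½×0.63×101.9920² = 4777.0483.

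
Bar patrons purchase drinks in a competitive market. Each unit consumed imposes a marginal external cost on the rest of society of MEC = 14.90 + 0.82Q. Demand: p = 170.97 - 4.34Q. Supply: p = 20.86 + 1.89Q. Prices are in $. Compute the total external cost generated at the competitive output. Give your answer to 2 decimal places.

$597.04

Market equilibrium (private): 20.86 + 1.89Q = 170.97 - 4.34Q → Q_m = 24.0947.
Total external cost = ∫₀^{Q_m} (14.90 + 0.82Q) dQ = 14.90×24.0947 + ½×0.82×24.0947² = 597.0384.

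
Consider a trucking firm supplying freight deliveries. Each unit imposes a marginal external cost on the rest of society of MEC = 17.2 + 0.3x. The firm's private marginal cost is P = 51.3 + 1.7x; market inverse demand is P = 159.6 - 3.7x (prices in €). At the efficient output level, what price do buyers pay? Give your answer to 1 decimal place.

Social marginal cost = private MC + MEC = 68.5 + 2.0x.
Set SMC = demand: 68.5 + 2.0x = 159.6 - 3.7x → x* = 15.9825.
Consumer price on the demand curve at x*: 159.6 − 3.7×15.9825 = 100.4648.

P = €100.5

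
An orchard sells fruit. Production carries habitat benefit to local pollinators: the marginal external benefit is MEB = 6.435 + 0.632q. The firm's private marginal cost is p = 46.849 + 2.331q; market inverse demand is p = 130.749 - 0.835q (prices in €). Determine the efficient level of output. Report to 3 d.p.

Social marginal cost = private MC − MEB = 40.414 + 1.699q.
Set SMC = demand: 40.414 + 1.699q = 130.749 - 0.835q → q* = 35.6492.

q* = 35.649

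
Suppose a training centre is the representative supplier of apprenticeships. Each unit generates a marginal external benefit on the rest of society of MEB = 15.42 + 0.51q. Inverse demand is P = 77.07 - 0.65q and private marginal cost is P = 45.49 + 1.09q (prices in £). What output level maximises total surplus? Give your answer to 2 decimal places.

Social marginal cost = private MC − MEB = 30.07 + 0.58q.
Set SMC = demand: 30.07 + 0.58q = 77.07 - 0.65q → q* = 38.2114.

q* = 38.21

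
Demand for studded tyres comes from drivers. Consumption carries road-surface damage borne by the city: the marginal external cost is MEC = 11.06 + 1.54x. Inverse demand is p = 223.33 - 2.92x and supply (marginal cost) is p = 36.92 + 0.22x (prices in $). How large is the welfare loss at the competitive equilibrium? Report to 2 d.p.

Market equilibrium (private): 36.92 + 0.22x = 223.33 - 2.92x → x_m = 59.3662.
Social marginal benefit = demand − MEC = 212.27 - 4.46x.
Set SMB = MC: 212.27 - 4.46x = 36.92 + 0.22x → x* = 37.4679.
The welfare-loss triangle has base |x_m − x*| and height MEC(x_m) (the vertical gap between SMB and MC is zero at x* and MEC at x_m).
DWL = ½ × 21.8983 × 102.4840 = 1122.1127.

DWL = $1122.11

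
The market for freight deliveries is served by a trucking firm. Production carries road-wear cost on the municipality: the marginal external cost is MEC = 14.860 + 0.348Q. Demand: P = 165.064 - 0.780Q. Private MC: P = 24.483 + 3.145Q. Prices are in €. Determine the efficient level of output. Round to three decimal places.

Q* = 29.422

Social marginal cost = private MC + MEC = 39.343 + 3.493Q.
Set SMC = demand: 39.343 + 3.493Q = 165.064 - 0.780Q → Q* = 29.4222.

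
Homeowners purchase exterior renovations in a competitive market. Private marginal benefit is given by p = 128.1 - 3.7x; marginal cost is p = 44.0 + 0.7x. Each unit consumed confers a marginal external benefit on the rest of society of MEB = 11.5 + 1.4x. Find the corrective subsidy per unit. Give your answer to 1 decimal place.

subsidy = 56.1 per unit

Social marginal benefit = demand + MEB = 139.6 - 2.3x.
Set SMB = MC: 139.6 - 2.3x = 44.0 + 0.7x → x* = 31.8667.
The Pigouvian subsidy equals MEB at x*: 11.5 + 1.4×31.8667 = 56.1134.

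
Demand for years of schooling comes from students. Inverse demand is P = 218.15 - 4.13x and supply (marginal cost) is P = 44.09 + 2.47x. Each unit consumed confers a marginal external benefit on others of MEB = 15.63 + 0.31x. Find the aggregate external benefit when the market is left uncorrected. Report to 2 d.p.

Market equilibrium (private): 44.09 + 2.47x = 218.15 - 4.13x → x_m = 26.3727.
Total external benefit = ∫₀^{x_m} (15.63 + 0.31x) dx = 15.63×26.3727 + ½×0.31×26.3727² = 520.0108.

520.01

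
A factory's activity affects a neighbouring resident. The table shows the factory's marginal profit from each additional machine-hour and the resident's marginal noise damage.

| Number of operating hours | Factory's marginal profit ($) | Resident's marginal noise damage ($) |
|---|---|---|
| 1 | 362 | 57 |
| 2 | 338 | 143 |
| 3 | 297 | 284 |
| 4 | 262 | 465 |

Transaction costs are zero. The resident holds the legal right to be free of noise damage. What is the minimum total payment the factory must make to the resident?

$484

Efficient level: marginal profit ≥ marginal noise damage through level 3, so k* = 3.
With the resident holding the right, the factory must at least compensate total damage at k*: 57 + 143 + 284 = 484.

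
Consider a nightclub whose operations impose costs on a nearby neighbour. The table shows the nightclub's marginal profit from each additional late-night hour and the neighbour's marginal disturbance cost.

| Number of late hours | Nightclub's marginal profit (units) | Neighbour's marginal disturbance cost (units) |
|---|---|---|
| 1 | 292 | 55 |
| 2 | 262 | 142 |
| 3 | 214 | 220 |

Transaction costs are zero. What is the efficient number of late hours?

Bargaining reaches the level where marginal profit last exceeds marginal disturbance cost.
That holds through level 2 (262 ≥ 142) but not at 3 (214 < 220).

2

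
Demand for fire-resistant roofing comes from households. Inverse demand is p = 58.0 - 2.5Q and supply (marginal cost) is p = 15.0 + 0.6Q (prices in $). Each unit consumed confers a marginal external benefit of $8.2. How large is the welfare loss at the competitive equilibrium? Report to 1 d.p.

Market equilibrium (private): 15.0 + 0.6Q = 58.0 - 2.5Q → Q_m = 13.8710.
Social marginal benefit = demand + MEB = 66.2 - 2.5Q.
Set SMB = MC: 66.2 - 2.5Q = 15.0 + 0.6Q → Q* = 16.5161.
Between Q* and Q_m the wedge SMB − MC runs linearly from 0 to MEB(Q_m), so the loss is a triangle.
DWL = ½ × 2.6451 × 8.2000 = 10.8449.

DWL = $10.8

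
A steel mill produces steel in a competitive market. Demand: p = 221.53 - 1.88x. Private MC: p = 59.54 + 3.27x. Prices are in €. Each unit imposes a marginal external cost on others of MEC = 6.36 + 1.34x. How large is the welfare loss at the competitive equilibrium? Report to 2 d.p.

Market equilibrium (private): 59.54 + 3.27x = 221.53 - 1.88x → x_m = 31.4544.
Social marginal cost = private MC + MEC = 65.90 + 4.61x.
Set SMC = demand: 65.90 + 4.61x = 221.53 - 1.88x → x* = 23.9800.
The welfare-loss triangle has base |x_m − x*| and height MEC(x_m) (the vertical gap between SMC and demand is zero at x* and MEC at x_m).
DWL = ½ × 7.4744 × 48.5089 = 181.2875.

DWL = €181.29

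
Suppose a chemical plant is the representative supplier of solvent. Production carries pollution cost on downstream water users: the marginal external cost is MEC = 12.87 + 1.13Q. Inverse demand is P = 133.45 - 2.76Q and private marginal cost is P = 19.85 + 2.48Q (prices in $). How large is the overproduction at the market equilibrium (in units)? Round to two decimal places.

Market equilibrium (private): 19.85 + 2.48Q = 133.45 - 2.76Q → Q_m = 21.6794.
Social marginal cost = private MC + MEC = 32.72 + 3.61Q.
Set SMC = demand: 32.72 + 3.61Q = 133.45 - 2.76Q → Q* = 15.8132.
Gap = |21.6794 − 15.8132| = 5.8662.

5.87 units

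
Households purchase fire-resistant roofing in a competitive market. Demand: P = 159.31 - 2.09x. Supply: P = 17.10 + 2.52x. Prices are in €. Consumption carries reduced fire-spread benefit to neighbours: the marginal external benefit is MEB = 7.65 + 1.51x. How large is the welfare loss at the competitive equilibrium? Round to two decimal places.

Market equilibrium (private): 17.10 + 2.52x = 159.31 - 2.09x → x_m = 30.8482.
Social marginal benefit = demand + MEB = 166.96 - 0.58x.
Set SMB = MC: 166.96 - 0.58x = 17.10 + 2.52x → x* = 48.3419.
Height of the DWL triangle at x_m is SMB(x_m) − MC(x_m) = MEB(x_m) = 54.2307.
DWL = ½ × 17.4937 × 54.2307 = 474.3478.

DWL = €474.35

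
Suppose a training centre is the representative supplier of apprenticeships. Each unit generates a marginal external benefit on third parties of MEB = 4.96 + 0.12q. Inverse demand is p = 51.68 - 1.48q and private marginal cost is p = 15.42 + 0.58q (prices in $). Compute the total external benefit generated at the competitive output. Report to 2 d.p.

$105.90

Market equilibrium (private): 15.42 + 0.58q = 51.68 - 1.48q → q_m = 17.6019.
Total external benefit = ∫₀^{q_m} (4.96 + 0.12q) dq = 4.96×17.6019 + ½×0.12×17.6019² = 105.8950.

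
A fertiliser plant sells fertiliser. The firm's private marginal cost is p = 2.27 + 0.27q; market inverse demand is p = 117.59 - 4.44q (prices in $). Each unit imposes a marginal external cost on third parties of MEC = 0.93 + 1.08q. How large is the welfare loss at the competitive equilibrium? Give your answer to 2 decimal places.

Market equilibrium (private): 2.27 + 0.27q = 117.59 - 4.44q → q_m = 24.4841.
Social marginal cost = private MC + MEC = 3.20 + 1.35q.
Set SMC = demand: 3.20 + 1.35q = 117.59 - 4.44q → q* = 19.7565.
The welfare-loss triangle has base |q_m − q*| and height MEC(q_m) (the vertical gap between SMC and demand is zero at q* and MEC at q_m).
DWL = ½ × 4.7276 × 27.3728 = 64.7038.

DWL = $64.70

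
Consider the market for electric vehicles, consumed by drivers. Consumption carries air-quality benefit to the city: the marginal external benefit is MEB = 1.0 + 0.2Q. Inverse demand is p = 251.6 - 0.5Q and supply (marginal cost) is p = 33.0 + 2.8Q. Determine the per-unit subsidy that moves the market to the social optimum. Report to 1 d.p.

subsidy = 15.2 per unit

Social marginal benefit = demand + MEB = 252.6 - 0.3Q.
Set SMB = MC: 252.6 - 0.3Q = 33.0 + 2.8Q → Q* = 70.8387.
The Pigouvian subsidy equals MEB at Q*: 1.0 + 0.2×70.8387 = 15.1677.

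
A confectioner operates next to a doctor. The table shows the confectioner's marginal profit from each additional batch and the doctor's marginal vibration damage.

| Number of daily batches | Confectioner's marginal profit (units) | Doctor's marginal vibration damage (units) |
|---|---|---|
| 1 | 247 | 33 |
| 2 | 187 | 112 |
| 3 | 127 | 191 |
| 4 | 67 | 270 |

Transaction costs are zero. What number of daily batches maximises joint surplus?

Bargaining reaches the level where marginal profit last exceeds marginal vibration damage.
That holds through level 2 (187 ≥ 112) but not at 3 (127 < 191).

2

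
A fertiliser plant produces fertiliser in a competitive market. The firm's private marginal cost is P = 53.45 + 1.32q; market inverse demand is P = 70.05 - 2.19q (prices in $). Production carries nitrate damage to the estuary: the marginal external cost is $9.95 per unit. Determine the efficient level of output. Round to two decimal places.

q* = 1.89

Social marginal cost = private MC + MEC = 63.40 + 1.32q.
Set SMC = demand: 63.40 + 1.32q = 70.05 - 2.19q → q* = 1.8946.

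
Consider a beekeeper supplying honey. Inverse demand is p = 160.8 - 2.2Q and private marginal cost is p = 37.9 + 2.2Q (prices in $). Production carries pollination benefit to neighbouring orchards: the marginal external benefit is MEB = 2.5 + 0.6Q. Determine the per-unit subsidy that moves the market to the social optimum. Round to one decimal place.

subsidy = $22.3 per unit

Social marginal cost = private MC − MEB = 35.4 + 1.6Q.
Set SMC = demand: 35.4 + 1.6Q = 160.8 - 2.2Q → Q* = 33.0000.
The Pigouvian subsidy equals MEB at Q*: 2.5 + 0.6×33.0000 = 22.3000.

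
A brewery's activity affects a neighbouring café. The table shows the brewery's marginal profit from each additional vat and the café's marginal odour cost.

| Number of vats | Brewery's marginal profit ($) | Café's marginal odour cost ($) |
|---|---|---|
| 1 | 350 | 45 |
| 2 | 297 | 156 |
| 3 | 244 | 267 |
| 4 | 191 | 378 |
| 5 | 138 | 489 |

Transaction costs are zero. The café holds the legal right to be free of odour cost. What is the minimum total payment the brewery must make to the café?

Efficient level: marginal profit ≥ marginal odour cost through level 2, so k* = 2.
With the café holding the right, the brewery must at least compensate total damage at k*: 45 + 156 = 201.

$201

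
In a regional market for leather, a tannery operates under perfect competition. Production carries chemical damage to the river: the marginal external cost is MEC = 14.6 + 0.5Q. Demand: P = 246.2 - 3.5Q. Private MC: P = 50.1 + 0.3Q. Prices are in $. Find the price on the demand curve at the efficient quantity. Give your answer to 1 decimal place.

Social marginal cost = private MC + MEC = 64.7 + 0.8Q.
Set SMC = demand: 64.7 + 0.8Q = 246.2 - 3.5Q → Q* = 42.2093.
Consumer price on the demand curve at Q*: 246.2 − 3.5×42.2093 = 98.4675.

P = $98.5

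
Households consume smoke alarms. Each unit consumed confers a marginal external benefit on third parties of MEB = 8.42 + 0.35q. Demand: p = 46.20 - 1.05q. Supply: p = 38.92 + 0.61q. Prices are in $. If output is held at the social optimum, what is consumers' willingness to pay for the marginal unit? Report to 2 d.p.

Social marginal benefit = demand + MEB = 54.62 - 0.70q.
Set SMB = MC: 54.62 - 0.70q = 38.92 + 0.61q → q* = 11.9847.
Consumer price on the demand curve at q*: 46.20 − 1.05×11.9847 = 33.6161.

P = $33.62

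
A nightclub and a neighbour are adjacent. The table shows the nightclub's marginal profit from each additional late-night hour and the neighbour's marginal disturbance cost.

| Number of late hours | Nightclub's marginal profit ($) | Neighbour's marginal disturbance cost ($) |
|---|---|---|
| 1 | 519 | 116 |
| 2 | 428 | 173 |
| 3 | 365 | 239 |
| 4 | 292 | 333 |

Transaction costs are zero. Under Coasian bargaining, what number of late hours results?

Bargaining reaches the level where marginal profit last exceeds marginal disturbance cost.
That holds through level 3 (365 ≥ 239) but not at 4 (292 < 333).

3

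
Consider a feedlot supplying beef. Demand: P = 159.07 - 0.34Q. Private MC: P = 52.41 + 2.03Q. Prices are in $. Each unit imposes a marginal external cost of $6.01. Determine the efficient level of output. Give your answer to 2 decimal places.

Social marginal cost = private MC + MEC = 58.42 + 2.03Q.
Set SMC = demand: 58.42 + 2.03Q = 159.07 - 0.34Q → Q* = 42.4684.

Q* = 42.47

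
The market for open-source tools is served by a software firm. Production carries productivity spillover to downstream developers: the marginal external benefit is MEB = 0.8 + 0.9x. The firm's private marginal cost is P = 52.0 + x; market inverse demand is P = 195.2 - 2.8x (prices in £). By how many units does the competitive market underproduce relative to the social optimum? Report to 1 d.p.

12.0 units

Market equilibrium (private): 52.0 + x = 195.2 - 2.8x → x_m = 37.6842.
Social marginal cost = private MC − MEB = 51.2 + 0.1x.
Set SMC = demand: 51.2 + 0.1x = 195.2 - 2.8x → x* = 49.6552.
Gap = |37.6842 − 49.6552| = 11.9710.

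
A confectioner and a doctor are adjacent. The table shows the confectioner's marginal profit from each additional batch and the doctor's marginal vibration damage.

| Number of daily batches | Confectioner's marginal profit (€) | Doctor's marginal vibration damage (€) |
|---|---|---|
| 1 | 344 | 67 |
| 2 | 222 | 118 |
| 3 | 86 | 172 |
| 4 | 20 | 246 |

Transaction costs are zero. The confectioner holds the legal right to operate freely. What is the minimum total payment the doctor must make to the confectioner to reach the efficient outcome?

€106

Left alone the confectioner would choose level 4 (marginal profit stays positive).
Efficient level: k* = 2 (marginal profit ≥ marginal vibration damage through 2).
The doctor must at least cover the confectioner's forgone profit from cutting 4→2: 86 + 20 = 106.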